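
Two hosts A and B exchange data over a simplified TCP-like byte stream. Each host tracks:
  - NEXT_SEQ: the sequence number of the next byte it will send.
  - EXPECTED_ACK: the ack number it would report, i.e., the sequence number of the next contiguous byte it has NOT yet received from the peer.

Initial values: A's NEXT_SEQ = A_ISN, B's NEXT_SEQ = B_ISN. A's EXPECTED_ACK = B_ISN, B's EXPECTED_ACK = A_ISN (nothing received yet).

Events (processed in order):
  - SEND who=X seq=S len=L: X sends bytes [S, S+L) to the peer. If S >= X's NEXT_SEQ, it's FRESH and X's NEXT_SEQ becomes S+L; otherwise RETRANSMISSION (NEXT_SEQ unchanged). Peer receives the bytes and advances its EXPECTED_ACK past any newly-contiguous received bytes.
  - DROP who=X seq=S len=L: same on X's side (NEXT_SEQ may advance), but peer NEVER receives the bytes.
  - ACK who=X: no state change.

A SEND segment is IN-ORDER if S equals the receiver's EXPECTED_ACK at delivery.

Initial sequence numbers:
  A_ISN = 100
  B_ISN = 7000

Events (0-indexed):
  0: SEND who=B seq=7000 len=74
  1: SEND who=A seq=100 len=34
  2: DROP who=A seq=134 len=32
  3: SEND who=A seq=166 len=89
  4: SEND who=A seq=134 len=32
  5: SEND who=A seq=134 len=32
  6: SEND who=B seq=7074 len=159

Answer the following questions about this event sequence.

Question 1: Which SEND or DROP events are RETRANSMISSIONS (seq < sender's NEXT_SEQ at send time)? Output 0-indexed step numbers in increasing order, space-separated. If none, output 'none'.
Step 0: SEND seq=7000 -> fresh
Step 1: SEND seq=100 -> fresh
Step 2: DROP seq=134 -> fresh
Step 3: SEND seq=166 -> fresh
Step 4: SEND seq=134 -> retransmit
Step 5: SEND seq=134 -> retransmit
Step 6: SEND seq=7074 -> fresh

Answer: 4 5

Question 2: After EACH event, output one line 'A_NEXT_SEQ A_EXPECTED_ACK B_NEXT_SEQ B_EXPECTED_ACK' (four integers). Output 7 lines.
100 7074 7074 100
134 7074 7074 134
166 7074 7074 134
255 7074 7074 134
255 7074 7074 255
255 7074 7074 255
255 7233 7233 255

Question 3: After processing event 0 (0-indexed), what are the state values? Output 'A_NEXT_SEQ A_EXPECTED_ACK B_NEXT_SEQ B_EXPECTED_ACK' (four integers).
After event 0: A_seq=100 A_ack=7074 B_seq=7074 B_ack=100

100 7074 7074 100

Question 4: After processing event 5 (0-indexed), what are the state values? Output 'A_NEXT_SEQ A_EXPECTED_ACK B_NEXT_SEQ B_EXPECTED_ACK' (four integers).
After event 0: A_seq=100 A_ack=7074 B_seq=7074 B_ack=100
After event 1: A_seq=134 A_ack=7074 B_seq=7074 B_ack=134
After event 2: A_seq=166 A_ack=7074 B_seq=7074 B_ack=134
After event 3: A_seq=255 A_ack=7074 B_seq=7074 B_ack=134
After event 4: A_seq=255 A_ack=7074 B_seq=7074 B_ack=255
After event 5: A_seq=255 A_ack=7074 B_seq=7074 B_ack=255

255 7074 7074 255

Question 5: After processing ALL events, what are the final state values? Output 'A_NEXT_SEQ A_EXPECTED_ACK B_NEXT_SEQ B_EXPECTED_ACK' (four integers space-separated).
Answer: 255 7233 7233 255

Derivation:
After event 0: A_seq=100 A_ack=7074 B_seq=7074 B_ack=100
After event 1: A_seq=134 A_ack=7074 B_seq=7074 B_ack=134
After event 2: A_seq=166 A_ack=7074 B_seq=7074 B_ack=134
After event 3: A_seq=255 A_ack=7074 B_seq=7074 B_ack=134
After event 4: A_seq=255 A_ack=7074 B_seq=7074 B_ack=255
After event 5: A_seq=255 A_ack=7074 B_seq=7074 B_ack=255
After event 6: A_seq=255 A_ack=7233 B_seq=7233 B_ack=255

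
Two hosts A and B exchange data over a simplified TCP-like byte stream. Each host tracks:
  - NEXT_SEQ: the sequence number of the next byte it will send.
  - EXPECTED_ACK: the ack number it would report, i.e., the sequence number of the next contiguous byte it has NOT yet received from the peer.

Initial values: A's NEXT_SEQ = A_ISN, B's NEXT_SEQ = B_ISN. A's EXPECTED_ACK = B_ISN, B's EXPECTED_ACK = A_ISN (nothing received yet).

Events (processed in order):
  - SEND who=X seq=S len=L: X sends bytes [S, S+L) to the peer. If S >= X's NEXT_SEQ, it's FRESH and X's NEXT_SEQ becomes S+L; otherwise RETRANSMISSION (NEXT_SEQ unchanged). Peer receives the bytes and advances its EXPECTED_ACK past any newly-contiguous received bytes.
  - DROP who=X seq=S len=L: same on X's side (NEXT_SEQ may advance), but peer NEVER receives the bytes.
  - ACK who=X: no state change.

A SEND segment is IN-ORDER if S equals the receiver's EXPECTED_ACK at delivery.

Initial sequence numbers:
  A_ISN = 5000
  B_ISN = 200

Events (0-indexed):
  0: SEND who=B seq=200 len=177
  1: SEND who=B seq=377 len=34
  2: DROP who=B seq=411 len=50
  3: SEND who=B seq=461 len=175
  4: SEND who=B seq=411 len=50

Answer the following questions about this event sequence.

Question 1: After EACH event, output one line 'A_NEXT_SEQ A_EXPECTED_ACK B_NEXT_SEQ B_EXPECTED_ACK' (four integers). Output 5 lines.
5000 377 377 5000
5000 411 411 5000
5000 411 461 5000
5000 411 636 5000
5000 636 636 5000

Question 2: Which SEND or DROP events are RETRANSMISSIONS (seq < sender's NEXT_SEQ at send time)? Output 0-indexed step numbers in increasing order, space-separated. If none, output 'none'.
Step 0: SEND seq=200 -> fresh
Step 1: SEND seq=377 -> fresh
Step 2: DROP seq=411 -> fresh
Step 3: SEND seq=461 -> fresh
Step 4: SEND seq=411 -> retransmit

Answer: 4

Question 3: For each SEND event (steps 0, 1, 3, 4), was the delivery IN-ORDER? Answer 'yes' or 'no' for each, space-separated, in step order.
Step 0: SEND seq=200 -> in-order
Step 1: SEND seq=377 -> in-order
Step 3: SEND seq=461 -> out-of-order
Step 4: SEND seq=411 -> in-order

Answer: yes yes no yes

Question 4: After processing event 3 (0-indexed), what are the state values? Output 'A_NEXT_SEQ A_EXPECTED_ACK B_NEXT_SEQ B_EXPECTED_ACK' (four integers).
After event 0: A_seq=5000 A_ack=377 B_seq=377 B_ack=5000
After event 1: A_seq=5000 A_ack=411 B_seq=411 B_ack=5000
After event 2: A_seq=5000 A_ack=411 B_seq=461 B_ack=5000
After event 3: A_seq=5000 A_ack=411 B_seq=636 B_ack=5000

5000 411 636 5000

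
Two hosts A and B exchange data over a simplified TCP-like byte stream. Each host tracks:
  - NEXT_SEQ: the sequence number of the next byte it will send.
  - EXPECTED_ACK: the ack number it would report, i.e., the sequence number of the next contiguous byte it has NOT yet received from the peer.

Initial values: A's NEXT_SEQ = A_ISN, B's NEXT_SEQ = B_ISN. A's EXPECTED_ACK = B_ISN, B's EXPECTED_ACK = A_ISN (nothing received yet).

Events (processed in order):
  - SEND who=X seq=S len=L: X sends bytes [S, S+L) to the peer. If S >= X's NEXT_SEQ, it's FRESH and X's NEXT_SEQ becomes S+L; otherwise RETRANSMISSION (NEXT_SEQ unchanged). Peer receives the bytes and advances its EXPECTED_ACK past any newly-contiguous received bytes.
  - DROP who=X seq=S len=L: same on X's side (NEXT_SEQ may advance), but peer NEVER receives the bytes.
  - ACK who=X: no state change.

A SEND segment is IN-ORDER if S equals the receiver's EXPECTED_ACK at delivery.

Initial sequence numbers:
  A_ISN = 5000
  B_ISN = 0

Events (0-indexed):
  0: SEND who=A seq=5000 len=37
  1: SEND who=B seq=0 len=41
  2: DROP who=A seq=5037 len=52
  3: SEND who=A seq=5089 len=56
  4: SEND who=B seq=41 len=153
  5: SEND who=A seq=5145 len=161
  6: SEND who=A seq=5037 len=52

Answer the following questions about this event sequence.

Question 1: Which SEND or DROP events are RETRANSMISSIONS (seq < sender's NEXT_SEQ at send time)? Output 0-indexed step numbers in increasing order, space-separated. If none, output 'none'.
Answer: 6

Derivation:
Step 0: SEND seq=5000 -> fresh
Step 1: SEND seq=0 -> fresh
Step 2: DROP seq=5037 -> fresh
Step 3: SEND seq=5089 -> fresh
Step 4: SEND seq=41 -> fresh
Step 5: SEND seq=5145 -> fresh
Step 6: SEND seq=5037 -> retransmit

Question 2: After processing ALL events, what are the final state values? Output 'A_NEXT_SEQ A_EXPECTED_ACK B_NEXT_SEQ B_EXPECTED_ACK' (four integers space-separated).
Answer: 5306 194 194 5306

Derivation:
After event 0: A_seq=5037 A_ack=0 B_seq=0 B_ack=5037
After event 1: A_seq=5037 A_ack=41 B_seq=41 B_ack=5037
After event 2: A_seq=5089 A_ack=41 B_seq=41 B_ack=5037
After event 3: A_seq=5145 A_ack=41 B_seq=41 B_ack=5037
After event 4: A_seq=5145 A_ack=194 B_seq=194 B_ack=5037
After event 5: A_seq=5306 A_ack=194 B_seq=194 B_ack=5037
After event 6: A_seq=5306 A_ack=194 B_seq=194 B_ack=5306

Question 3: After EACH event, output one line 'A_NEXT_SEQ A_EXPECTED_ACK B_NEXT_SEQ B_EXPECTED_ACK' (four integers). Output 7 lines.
5037 0 0 5037
5037 41 41 5037
5089 41 41 5037
5145 41 41 5037
5145 194 194 5037
5306 194 194 5037
5306 194 194 5306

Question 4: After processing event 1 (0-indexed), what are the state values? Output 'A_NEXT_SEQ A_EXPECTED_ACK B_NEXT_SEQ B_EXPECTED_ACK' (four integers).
After event 0: A_seq=5037 A_ack=0 B_seq=0 B_ack=5037
After event 1: A_seq=5037 A_ack=41 B_seq=41 B_ack=5037

5037 41 41 5037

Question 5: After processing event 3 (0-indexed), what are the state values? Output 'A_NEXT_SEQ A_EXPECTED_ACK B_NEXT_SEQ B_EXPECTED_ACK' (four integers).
After event 0: A_seq=5037 A_ack=0 B_seq=0 B_ack=5037
After event 1: A_seq=5037 A_ack=41 B_seq=41 B_ack=5037
After event 2: A_seq=5089 A_ack=41 B_seq=41 B_ack=5037
After event 3: A_seq=5145 A_ack=41 B_seq=41 B_ack=5037

5145 41 41 5037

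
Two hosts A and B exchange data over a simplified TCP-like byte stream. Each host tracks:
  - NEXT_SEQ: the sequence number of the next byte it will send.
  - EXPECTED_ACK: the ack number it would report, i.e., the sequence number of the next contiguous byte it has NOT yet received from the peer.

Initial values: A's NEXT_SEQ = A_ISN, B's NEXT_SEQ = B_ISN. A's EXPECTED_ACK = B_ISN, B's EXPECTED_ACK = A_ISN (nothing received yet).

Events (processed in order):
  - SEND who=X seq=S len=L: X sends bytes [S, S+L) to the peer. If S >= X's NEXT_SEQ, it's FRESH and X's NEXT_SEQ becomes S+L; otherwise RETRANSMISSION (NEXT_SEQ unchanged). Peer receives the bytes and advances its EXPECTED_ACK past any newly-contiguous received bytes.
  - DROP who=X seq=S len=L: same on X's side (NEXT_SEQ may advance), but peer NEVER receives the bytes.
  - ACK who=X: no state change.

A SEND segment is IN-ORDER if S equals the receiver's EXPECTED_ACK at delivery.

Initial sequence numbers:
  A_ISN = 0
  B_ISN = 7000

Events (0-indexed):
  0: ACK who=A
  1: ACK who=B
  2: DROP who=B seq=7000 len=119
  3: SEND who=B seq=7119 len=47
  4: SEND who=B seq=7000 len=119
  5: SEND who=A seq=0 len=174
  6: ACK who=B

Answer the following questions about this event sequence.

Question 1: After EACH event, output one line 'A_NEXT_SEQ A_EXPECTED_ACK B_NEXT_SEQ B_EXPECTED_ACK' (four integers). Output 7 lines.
0 7000 7000 0
0 7000 7000 0
0 7000 7119 0
0 7000 7166 0
0 7166 7166 0
174 7166 7166 174
174 7166 7166 174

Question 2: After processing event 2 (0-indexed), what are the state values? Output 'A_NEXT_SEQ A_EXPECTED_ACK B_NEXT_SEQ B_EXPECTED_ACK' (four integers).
After event 0: A_seq=0 A_ack=7000 B_seq=7000 B_ack=0
After event 1: A_seq=0 A_ack=7000 B_seq=7000 B_ack=0
After event 2: A_seq=0 A_ack=7000 B_seq=7119 B_ack=0

0 7000 7119 0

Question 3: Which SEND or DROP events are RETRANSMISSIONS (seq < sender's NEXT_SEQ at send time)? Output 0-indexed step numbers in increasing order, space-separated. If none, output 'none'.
Answer: 4

Derivation:
Step 2: DROP seq=7000 -> fresh
Step 3: SEND seq=7119 -> fresh
Step 4: SEND seq=7000 -> retransmit
Step 5: SEND seq=0 -> fresh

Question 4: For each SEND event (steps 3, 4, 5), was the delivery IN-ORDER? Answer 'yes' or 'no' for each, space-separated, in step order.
Step 3: SEND seq=7119 -> out-of-order
Step 4: SEND seq=7000 -> in-order
Step 5: SEND seq=0 -> in-order

Answer: no yes yes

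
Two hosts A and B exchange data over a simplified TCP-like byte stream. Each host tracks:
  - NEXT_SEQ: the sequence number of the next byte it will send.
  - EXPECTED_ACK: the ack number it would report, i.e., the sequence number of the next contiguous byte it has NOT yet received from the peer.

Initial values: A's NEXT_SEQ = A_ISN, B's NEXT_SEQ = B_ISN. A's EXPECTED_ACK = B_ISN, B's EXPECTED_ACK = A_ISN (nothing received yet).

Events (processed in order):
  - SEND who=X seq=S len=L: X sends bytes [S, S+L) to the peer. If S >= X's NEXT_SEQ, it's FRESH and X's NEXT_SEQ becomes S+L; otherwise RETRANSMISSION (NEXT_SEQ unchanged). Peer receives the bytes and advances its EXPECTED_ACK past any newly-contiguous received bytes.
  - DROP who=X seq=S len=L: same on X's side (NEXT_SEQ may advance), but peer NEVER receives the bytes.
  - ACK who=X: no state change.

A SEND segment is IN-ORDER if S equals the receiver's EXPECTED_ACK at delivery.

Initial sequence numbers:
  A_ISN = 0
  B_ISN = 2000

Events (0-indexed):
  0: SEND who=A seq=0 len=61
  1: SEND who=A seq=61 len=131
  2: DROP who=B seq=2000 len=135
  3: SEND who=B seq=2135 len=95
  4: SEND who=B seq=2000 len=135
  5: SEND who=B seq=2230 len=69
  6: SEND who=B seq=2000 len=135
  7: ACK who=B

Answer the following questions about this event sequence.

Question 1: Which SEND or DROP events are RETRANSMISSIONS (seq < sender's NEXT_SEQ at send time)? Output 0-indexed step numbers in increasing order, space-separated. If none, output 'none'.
Answer: 4 6

Derivation:
Step 0: SEND seq=0 -> fresh
Step 1: SEND seq=61 -> fresh
Step 2: DROP seq=2000 -> fresh
Step 3: SEND seq=2135 -> fresh
Step 4: SEND seq=2000 -> retransmit
Step 5: SEND seq=2230 -> fresh
Step 6: SEND seq=2000 -> retransmit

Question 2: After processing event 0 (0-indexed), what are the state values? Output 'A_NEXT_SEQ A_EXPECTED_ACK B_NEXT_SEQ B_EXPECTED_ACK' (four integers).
After event 0: A_seq=61 A_ack=2000 B_seq=2000 B_ack=61

61 2000 2000 61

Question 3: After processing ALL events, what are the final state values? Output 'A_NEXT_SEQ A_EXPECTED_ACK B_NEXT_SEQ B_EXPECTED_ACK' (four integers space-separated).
After event 0: A_seq=61 A_ack=2000 B_seq=2000 B_ack=61
After event 1: A_seq=192 A_ack=2000 B_seq=2000 B_ack=192
After event 2: A_seq=192 A_ack=2000 B_seq=2135 B_ack=192
After event 3: A_seq=192 A_ack=2000 B_seq=2230 B_ack=192
After event 4: A_seq=192 A_ack=2230 B_seq=2230 B_ack=192
After event 5: A_seq=192 A_ack=2299 B_seq=2299 B_ack=192
After event 6: A_seq=192 A_ack=2299 B_seq=2299 B_ack=192
After event 7: A_seq=192 A_ack=2299 B_seq=2299 B_ack=192

Answer: 192 2299 2299 192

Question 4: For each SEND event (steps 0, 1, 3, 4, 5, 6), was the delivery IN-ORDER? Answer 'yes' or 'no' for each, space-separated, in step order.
Step 0: SEND seq=0 -> in-order
Step 1: SEND seq=61 -> in-order
Step 3: SEND seq=2135 -> out-of-order
Step 4: SEND seq=2000 -> in-order
Step 5: SEND seq=2230 -> in-order
Step 6: SEND seq=2000 -> out-of-order

Answer: yes yes no yes yes no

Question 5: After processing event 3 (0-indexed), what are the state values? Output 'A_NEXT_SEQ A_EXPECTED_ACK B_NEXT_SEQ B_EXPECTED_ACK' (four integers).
After event 0: A_seq=61 A_ack=2000 B_seq=2000 B_ack=61
After event 1: A_seq=192 A_ack=2000 B_seq=2000 B_ack=192
After event 2: A_seq=192 A_ack=2000 B_seq=2135 B_ack=192
After event 3: A_seq=192 A_ack=2000 B_seq=2230 B_ack=192

192 2000 2230 192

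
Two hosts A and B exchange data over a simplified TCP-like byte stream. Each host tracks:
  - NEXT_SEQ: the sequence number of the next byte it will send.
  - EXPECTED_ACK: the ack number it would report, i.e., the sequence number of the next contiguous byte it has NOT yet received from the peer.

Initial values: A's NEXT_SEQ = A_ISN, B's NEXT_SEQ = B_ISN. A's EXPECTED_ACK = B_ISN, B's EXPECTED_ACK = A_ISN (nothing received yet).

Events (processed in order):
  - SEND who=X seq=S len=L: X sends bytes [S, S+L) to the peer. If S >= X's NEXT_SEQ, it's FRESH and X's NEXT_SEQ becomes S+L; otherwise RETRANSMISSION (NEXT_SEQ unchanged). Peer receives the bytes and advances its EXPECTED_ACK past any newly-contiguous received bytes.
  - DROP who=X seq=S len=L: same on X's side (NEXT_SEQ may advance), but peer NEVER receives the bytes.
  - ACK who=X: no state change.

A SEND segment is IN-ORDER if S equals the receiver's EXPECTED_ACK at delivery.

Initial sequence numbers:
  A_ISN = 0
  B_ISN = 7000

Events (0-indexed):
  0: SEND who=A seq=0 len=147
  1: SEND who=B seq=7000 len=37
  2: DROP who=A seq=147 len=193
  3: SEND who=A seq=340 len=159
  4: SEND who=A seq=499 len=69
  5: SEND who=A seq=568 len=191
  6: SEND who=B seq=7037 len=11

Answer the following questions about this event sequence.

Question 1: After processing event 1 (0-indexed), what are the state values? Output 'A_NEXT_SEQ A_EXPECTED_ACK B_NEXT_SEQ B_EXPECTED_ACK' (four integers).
After event 0: A_seq=147 A_ack=7000 B_seq=7000 B_ack=147
After event 1: A_seq=147 A_ack=7037 B_seq=7037 B_ack=147

147 7037 7037 147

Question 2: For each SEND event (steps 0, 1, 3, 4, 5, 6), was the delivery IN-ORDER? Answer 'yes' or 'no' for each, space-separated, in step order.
Answer: yes yes no no no yes

Derivation:
Step 0: SEND seq=0 -> in-order
Step 1: SEND seq=7000 -> in-order
Step 3: SEND seq=340 -> out-of-order
Step 4: SEND seq=499 -> out-of-order
Step 5: SEND seq=568 -> out-of-order
Step 6: SEND seq=7037 -> in-order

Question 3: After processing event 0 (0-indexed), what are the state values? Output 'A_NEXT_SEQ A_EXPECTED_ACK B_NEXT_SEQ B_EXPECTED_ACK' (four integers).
After event 0: A_seq=147 A_ack=7000 B_seq=7000 B_ack=147

147 7000 7000 147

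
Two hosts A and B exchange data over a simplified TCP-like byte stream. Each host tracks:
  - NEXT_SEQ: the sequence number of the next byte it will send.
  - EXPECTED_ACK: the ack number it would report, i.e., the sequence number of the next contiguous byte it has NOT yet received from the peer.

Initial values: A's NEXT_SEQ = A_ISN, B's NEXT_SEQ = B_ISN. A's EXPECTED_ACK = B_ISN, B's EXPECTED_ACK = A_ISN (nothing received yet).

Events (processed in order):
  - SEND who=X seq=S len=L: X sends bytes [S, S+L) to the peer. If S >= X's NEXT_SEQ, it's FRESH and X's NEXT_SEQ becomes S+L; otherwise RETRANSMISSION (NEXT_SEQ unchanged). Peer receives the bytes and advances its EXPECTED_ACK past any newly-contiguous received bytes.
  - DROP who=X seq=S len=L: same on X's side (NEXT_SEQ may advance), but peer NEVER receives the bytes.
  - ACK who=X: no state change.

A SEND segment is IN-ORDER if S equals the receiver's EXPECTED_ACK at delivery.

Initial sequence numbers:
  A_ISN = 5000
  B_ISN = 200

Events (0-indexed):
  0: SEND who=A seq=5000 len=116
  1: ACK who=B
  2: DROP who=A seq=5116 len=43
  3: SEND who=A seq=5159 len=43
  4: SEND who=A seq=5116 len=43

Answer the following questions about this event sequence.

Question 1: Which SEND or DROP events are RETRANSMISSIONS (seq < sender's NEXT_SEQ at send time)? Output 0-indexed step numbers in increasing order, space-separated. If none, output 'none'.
Answer: 4

Derivation:
Step 0: SEND seq=5000 -> fresh
Step 2: DROP seq=5116 -> fresh
Step 3: SEND seq=5159 -> fresh
Step 4: SEND seq=5116 -> retransmit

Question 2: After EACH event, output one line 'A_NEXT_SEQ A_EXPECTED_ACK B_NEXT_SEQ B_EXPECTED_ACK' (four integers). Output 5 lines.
5116 200 200 5116
5116 200 200 5116
5159 200 200 5116
5202 200 200 5116
5202 200 200 5202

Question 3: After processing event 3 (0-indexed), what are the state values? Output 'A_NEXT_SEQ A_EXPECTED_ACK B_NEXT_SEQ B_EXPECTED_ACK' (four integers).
After event 0: A_seq=5116 A_ack=200 B_seq=200 B_ack=5116
After event 1: A_seq=5116 A_ack=200 B_seq=200 B_ack=5116
After event 2: A_seq=5159 A_ack=200 B_seq=200 B_ack=5116
After event 3: A_seq=5202 A_ack=200 B_seq=200 B_ack=5116

5202 200 200 5116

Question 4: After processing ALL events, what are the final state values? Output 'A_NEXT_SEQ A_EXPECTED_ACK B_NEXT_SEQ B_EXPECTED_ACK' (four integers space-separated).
Answer: 5202 200 200 5202

Derivation:
After event 0: A_seq=5116 A_ack=200 B_seq=200 B_ack=5116
After event 1: A_seq=5116 A_ack=200 B_seq=200 B_ack=5116
After event 2: A_seq=5159 A_ack=200 B_seq=200 B_ack=5116
After event 3: A_seq=5202 A_ack=200 B_seq=200 B_ack=5116
After event 4: A_seq=5202 A_ack=200 B_seq=200 B_ack=5202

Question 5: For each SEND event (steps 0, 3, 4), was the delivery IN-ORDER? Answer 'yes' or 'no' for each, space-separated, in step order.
Step 0: SEND seq=5000 -> in-order
Step 3: SEND seq=5159 -> out-of-order
Step 4: SEND seq=5116 -> in-order

Answer: yes no yes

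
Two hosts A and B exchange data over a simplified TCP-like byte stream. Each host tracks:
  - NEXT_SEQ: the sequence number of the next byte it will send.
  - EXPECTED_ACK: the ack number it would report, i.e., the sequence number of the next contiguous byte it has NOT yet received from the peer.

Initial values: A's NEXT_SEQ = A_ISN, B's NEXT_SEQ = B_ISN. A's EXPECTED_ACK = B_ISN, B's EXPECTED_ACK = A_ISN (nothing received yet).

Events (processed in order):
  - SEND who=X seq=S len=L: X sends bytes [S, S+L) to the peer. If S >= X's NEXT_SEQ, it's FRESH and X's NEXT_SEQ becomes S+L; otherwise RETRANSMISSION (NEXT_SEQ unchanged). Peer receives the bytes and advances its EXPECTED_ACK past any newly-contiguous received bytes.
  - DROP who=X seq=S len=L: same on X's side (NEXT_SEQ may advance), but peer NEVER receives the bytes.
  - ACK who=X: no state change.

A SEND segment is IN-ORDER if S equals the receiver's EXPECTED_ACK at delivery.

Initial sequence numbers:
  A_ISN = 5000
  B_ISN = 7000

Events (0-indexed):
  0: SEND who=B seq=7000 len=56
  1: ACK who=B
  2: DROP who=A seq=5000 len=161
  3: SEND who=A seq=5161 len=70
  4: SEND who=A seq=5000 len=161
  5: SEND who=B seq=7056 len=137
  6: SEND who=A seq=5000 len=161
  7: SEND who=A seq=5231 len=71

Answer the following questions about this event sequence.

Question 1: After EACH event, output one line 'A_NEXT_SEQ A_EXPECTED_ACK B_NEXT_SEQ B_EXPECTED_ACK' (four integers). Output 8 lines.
5000 7056 7056 5000
5000 7056 7056 5000
5161 7056 7056 5000
5231 7056 7056 5000
5231 7056 7056 5231
5231 7193 7193 5231
5231 7193 7193 5231
5302 7193 7193 5302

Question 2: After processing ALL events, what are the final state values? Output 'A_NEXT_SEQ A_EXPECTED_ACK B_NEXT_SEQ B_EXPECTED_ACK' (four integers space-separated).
After event 0: A_seq=5000 A_ack=7056 B_seq=7056 B_ack=5000
After event 1: A_seq=5000 A_ack=7056 B_seq=7056 B_ack=5000
After event 2: A_seq=5161 A_ack=7056 B_seq=7056 B_ack=5000
After event 3: A_seq=5231 A_ack=7056 B_seq=7056 B_ack=5000
After event 4: A_seq=5231 A_ack=7056 B_seq=7056 B_ack=5231
After event 5: A_seq=5231 A_ack=7193 B_seq=7193 B_ack=5231
After event 6: A_seq=5231 A_ack=7193 B_seq=7193 B_ack=5231
After event 7: A_seq=5302 A_ack=7193 B_seq=7193 B_ack=5302

Answer: 5302 7193 7193 5302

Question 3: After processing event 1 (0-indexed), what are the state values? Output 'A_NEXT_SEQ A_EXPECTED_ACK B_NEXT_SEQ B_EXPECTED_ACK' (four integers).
After event 0: A_seq=5000 A_ack=7056 B_seq=7056 B_ack=5000
After event 1: A_seq=5000 A_ack=7056 B_seq=7056 B_ack=5000

5000 7056 7056 5000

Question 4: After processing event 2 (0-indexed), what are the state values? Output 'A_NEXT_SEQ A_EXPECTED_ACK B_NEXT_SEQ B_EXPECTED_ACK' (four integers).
After event 0: A_seq=5000 A_ack=7056 B_seq=7056 B_ack=5000
After event 1: A_seq=5000 A_ack=7056 B_seq=7056 B_ack=5000
After event 2: A_seq=5161 A_ack=7056 B_seq=7056 B_ack=5000

5161 7056 7056 5000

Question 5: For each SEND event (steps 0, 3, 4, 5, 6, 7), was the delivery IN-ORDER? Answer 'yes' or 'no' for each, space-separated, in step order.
Answer: yes no yes yes no yes

Derivation:
Step 0: SEND seq=7000 -> in-order
Step 3: SEND seq=5161 -> out-of-order
Step 4: SEND seq=5000 -> in-order
Step 5: SEND seq=7056 -> in-order
Step 6: SEND seq=5000 -> out-of-order
Step 7: SEND seq=5231 -> in-order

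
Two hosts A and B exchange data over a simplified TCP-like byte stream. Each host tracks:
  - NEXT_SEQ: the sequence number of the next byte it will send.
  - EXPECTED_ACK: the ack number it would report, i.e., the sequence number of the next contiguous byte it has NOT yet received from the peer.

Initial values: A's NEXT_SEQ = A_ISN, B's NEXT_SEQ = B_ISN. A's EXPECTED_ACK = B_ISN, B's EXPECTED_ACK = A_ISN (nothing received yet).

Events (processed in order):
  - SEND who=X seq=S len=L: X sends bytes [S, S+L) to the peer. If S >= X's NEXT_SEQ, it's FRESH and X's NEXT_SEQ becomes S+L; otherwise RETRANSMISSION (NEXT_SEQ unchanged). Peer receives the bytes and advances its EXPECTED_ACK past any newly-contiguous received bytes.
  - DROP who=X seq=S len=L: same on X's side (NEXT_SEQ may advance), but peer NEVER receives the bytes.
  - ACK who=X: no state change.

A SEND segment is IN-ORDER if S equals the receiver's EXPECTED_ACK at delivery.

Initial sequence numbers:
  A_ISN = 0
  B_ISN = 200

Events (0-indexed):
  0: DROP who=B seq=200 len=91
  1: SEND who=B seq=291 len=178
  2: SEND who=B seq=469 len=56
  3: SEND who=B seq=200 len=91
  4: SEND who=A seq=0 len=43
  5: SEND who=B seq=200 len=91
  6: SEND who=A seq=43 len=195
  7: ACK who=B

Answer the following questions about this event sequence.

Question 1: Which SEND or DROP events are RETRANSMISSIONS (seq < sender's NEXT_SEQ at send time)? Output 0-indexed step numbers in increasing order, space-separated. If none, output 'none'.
Answer: 3 5

Derivation:
Step 0: DROP seq=200 -> fresh
Step 1: SEND seq=291 -> fresh
Step 2: SEND seq=469 -> fresh
Step 3: SEND seq=200 -> retransmit
Step 4: SEND seq=0 -> fresh
Step 5: SEND seq=200 -> retransmit
Step 6: SEND seq=43 -> fresh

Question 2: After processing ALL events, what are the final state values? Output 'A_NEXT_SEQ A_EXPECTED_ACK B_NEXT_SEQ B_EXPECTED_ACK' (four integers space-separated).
After event 0: A_seq=0 A_ack=200 B_seq=291 B_ack=0
After event 1: A_seq=0 A_ack=200 B_seq=469 B_ack=0
After event 2: A_seq=0 A_ack=200 B_seq=525 B_ack=0
After event 3: A_seq=0 A_ack=525 B_seq=525 B_ack=0
After event 4: A_seq=43 A_ack=525 B_seq=525 B_ack=43
After event 5: A_seq=43 A_ack=525 B_seq=525 B_ack=43
After event 6: A_seq=238 A_ack=525 B_seq=525 B_ack=238
After event 7: A_seq=238 A_ack=525 B_seq=525 B_ack=238

Answer: 238 525 525 238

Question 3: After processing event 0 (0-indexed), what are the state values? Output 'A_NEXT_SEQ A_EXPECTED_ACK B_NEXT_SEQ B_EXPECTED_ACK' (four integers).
After event 0: A_seq=0 A_ack=200 B_seq=291 B_ack=0

0 200 291 0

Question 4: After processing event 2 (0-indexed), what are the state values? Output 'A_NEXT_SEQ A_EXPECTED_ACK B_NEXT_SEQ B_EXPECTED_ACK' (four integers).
After event 0: A_seq=0 A_ack=200 B_seq=291 B_ack=0
After event 1: A_seq=0 A_ack=200 B_seq=469 B_ack=0
After event 2: A_seq=0 A_ack=200 B_seq=525 B_ack=0

0 200 525 0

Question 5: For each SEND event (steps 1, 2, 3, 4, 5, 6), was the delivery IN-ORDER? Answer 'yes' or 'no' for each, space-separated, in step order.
Step 1: SEND seq=291 -> out-of-order
Step 2: SEND seq=469 -> out-of-order
Step 3: SEND seq=200 -> in-order
Step 4: SEND seq=0 -> in-order
Step 5: SEND seq=200 -> out-of-order
Step 6: SEND seq=43 -> in-order

Answer: no no yes yes no yes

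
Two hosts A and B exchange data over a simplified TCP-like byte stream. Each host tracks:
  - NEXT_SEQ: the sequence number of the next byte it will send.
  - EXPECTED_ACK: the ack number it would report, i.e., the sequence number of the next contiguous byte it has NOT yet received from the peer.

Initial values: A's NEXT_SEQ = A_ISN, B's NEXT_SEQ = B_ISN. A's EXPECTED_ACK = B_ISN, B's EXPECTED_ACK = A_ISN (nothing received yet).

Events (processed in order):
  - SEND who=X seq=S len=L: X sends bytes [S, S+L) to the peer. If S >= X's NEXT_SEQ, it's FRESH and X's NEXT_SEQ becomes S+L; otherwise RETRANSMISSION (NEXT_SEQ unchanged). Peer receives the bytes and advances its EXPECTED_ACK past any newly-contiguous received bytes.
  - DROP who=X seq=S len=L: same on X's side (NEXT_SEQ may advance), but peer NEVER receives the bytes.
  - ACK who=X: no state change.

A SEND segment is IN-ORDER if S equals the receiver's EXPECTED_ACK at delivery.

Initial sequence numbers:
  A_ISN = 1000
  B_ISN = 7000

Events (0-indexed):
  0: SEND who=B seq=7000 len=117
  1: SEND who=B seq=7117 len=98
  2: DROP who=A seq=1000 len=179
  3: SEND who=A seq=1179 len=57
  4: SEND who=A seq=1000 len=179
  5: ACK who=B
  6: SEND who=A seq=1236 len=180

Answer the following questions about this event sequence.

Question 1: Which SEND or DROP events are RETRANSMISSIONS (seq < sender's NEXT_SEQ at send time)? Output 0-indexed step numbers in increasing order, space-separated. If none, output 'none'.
Answer: 4

Derivation:
Step 0: SEND seq=7000 -> fresh
Step 1: SEND seq=7117 -> fresh
Step 2: DROP seq=1000 -> fresh
Step 3: SEND seq=1179 -> fresh
Step 4: SEND seq=1000 -> retransmit
Step 6: SEND seq=1236 -> fresh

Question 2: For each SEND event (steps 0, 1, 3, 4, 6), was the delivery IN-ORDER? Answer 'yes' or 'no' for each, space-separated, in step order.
Step 0: SEND seq=7000 -> in-order
Step 1: SEND seq=7117 -> in-order
Step 3: SEND seq=1179 -> out-of-order
Step 4: SEND seq=1000 -> in-order
Step 6: SEND seq=1236 -> in-order

Answer: yes yes no yes yes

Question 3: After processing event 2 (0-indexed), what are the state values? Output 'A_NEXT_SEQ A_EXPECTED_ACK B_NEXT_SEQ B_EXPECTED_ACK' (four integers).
After event 0: A_seq=1000 A_ack=7117 B_seq=7117 B_ack=1000
After event 1: A_seq=1000 A_ack=7215 B_seq=7215 B_ack=1000
After event 2: A_seq=1179 A_ack=7215 B_seq=7215 B_ack=1000

1179 7215 7215 1000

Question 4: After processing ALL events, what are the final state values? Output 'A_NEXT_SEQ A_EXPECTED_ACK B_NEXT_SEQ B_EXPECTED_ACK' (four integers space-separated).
Answer: 1416 7215 7215 1416

Derivation:
After event 0: A_seq=1000 A_ack=7117 B_seq=7117 B_ack=1000
After event 1: A_seq=1000 A_ack=7215 B_seq=7215 B_ack=1000
After event 2: A_seq=1179 A_ack=7215 B_seq=7215 B_ack=1000
After event 3: A_seq=1236 A_ack=7215 B_seq=7215 B_ack=1000
After event 4: A_seq=1236 A_ack=7215 B_seq=7215 B_ack=1236
After event 5: A_seq=1236 A_ack=7215 B_seq=7215 B_ack=1236
After event 6: A_seq=1416 A_ack=7215 B_seq=7215 B_ack=1416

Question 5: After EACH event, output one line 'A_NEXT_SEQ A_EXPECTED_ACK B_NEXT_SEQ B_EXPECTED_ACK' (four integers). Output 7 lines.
1000 7117 7117 1000
1000 7215 7215 1000
1179 7215 7215 1000
1236 7215 7215 1000
1236 7215 7215 1236
1236 7215 7215 1236
1416 7215 7215 1416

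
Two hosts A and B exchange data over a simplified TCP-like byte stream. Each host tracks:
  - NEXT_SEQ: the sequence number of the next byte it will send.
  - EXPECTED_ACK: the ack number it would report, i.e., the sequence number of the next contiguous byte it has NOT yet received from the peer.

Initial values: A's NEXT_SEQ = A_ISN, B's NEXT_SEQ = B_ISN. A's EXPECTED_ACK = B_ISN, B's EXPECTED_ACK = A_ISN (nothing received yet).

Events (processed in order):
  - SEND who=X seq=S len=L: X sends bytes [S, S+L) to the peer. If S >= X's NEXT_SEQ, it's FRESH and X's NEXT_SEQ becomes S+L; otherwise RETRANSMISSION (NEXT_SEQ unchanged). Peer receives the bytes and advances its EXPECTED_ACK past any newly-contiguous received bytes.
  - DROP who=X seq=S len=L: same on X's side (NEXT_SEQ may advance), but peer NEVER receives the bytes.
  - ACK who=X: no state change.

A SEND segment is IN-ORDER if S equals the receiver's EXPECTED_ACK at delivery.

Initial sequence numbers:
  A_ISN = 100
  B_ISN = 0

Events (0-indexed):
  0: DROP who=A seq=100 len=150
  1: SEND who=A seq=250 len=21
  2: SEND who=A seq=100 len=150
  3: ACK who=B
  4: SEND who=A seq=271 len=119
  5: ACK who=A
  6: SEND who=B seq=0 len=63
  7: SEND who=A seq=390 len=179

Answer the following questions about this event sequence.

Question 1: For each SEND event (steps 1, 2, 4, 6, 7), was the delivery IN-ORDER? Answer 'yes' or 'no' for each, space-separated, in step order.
Answer: no yes yes yes yes

Derivation:
Step 1: SEND seq=250 -> out-of-order
Step 2: SEND seq=100 -> in-order
Step 4: SEND seq=271 -> in-order
Step 6: SEND seq=0 -> in-order
Step 7: SEND seq=390 -> in-order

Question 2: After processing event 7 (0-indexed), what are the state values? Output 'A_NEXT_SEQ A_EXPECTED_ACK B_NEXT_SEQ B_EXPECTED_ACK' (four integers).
After event 0: A_seq=250 A_ack=0 B_seq=0 B_ack=100
After event 1: A_seq=271 A_ack=0 B_seq=0 B_ack=100
After event 2: A_seq=271 A_ack=0 B_seq=0 B_ack=271
After event 3: A_seq=271 A_ack=0 B_seq=0 B_ack=271
After event 4: A_seq=390 A_ack=0 B_seq=0 B_ack=390
After event 5: A_seq=390 A_ack=0 B_seq=0 B_ack=390
After event 6: A_seq=390 A_ack=63 B_seq=63 B_ack=390
After event 7: A_seq=569 A_ack=63 B_seq=63 B_ack=569

569 63 63 569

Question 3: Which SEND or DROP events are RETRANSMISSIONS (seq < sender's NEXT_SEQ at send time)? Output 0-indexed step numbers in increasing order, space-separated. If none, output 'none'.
Answer: 2

Derivation:
Step 0: DROP seq=100 -> fresh
Step 1: SEND seq=250 -> fresh
Step 2: SEND seq=100 -> retransmit
Step 4: SEND seq=271 -> fresh
Step 6: SEND seq=0 -> fresh
Step 7: SEND seq=390 -> fresh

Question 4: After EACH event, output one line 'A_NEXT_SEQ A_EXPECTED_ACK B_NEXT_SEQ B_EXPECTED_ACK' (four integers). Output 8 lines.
250 0 0 100
271 0 0 100
271 0 0 271
271 0 0 271
390 0 0 390
390 0 0 390
390 63 63 390
569 63 63 569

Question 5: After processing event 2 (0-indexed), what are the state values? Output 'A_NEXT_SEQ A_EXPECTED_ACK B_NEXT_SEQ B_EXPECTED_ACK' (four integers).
After event 0: A_seq=250 A_ack=0 B_seq=0 B_ack=100
After event 1: A_seq=271 A_ack=0 B_seq=0 B_ack=100
After event 2: A_seq=271 A_ack=0 B_seq=0 B_ack=271

271 0 0 271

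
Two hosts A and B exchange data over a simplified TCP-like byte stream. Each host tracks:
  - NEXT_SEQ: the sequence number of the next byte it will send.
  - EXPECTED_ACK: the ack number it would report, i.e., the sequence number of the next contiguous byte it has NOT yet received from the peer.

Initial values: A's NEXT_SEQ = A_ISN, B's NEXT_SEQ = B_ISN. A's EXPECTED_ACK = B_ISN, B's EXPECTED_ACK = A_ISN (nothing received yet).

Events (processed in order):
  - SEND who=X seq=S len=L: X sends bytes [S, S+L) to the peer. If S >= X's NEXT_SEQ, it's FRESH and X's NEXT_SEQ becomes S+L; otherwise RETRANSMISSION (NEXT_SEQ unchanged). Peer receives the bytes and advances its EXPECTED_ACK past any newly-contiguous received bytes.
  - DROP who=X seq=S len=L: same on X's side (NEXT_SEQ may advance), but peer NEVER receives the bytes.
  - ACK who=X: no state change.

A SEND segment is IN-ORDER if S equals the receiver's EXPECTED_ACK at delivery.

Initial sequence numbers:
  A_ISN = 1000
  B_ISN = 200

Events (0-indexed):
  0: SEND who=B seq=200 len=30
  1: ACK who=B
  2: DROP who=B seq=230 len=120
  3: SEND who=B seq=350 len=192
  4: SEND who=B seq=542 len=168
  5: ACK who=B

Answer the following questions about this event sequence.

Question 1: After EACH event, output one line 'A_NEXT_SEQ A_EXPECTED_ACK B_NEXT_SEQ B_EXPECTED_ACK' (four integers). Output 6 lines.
1000 230 230 1000
1000 230 230 1000
1000 230 350 1000
1000 230 542 1000
1000 230 710 1000
1000 230 710 1000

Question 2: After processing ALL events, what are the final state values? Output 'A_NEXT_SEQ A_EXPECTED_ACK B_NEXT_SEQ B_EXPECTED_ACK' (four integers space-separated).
After event 0: A_seq=1000 A_ack=230 B_seq=230 B_ack=1000
After event 1: A_seq=1000 A_ack=230 B_seq=230 B_ack=1000
After event 2: A_seq=1000 A_ack=230 B_seq=350 B_ack=1000
After event 3: A_seq=1000 A_ack=230 B_seq=542 B_ack=1000
After event 4: A_seq=1000 A_ack=230 B_seq=710 B_ack=1000
After event 5: A_seq=1000 A_ack=230 B_seq=710 B_ack=1000

Answer: 1000 230 710 1000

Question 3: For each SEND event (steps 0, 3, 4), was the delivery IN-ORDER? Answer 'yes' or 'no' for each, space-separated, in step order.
Answer: yes no no

Derivation:
Step 0: SEND seq=200 -> in-order
Step 3: SEND seq=350 -> out-of-order
Step 4: SEND seq=542 -> out-of-order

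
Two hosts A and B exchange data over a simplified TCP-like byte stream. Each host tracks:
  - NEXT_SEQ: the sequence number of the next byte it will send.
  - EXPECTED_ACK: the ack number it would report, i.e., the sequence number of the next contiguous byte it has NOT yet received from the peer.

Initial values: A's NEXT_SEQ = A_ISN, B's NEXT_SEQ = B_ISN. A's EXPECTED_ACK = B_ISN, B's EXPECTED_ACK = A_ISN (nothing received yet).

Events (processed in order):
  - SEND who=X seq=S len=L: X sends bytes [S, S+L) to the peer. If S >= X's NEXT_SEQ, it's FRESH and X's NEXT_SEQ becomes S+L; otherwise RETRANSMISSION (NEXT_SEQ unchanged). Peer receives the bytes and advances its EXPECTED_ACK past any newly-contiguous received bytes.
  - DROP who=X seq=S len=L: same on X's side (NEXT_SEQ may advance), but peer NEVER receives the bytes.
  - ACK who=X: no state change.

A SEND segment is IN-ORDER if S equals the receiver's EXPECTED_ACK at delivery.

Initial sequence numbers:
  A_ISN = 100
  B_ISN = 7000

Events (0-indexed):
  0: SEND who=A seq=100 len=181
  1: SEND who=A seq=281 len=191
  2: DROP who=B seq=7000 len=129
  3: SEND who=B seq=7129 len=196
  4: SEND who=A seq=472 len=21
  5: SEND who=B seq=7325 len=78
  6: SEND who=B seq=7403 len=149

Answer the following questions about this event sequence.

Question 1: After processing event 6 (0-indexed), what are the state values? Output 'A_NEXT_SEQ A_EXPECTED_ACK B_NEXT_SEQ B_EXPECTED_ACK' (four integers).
After event 0: A_seq=281 A_ack=7000 B_seq=7000 B_ack=281
After event 1: A_seq=472 A_ack=7000 B_seq=7000 B_ack=472
After event 2: A_seq=472 A_ack=7000 B_seq=7129 B_ack=472
After event 3: A_seq=472 A_ack=7000 B_seq=7325 B_ack=472
After event 4: A_seq=493 A_ack=7000 B_seq=7325 B_ack=493
After event 5: A_seq=493 A_ack=7000 B_seq=7403 B_ack=493
After event 6: A_seq=493 A_ack=7000 B_seq=7552 B_ack=493

493 7000 7552 493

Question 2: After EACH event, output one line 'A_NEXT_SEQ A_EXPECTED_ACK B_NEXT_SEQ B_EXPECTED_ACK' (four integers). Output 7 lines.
281 7000 7000 281
472 7000 7000 472
472 7000 7129 472
472 7000 7325 472
493 7000 7325 493
493 7000 7403 493
493 7000 7552 493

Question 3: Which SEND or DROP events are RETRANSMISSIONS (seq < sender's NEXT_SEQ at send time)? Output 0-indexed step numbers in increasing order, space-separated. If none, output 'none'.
Answer: none

Derivation:
Step 0: SEND seq=100 -> fresh
Step 1: SEND seq=281 -> fresh
Step 2: DROP seq=7000 -> fresh
Step 3: SEND seq=7129 -> fresh
Step 4: SEND seq=472 -> fresh
Step 5: SEND seq=7325 -> fresh
Step 6: SEND seq=7403 -> fresh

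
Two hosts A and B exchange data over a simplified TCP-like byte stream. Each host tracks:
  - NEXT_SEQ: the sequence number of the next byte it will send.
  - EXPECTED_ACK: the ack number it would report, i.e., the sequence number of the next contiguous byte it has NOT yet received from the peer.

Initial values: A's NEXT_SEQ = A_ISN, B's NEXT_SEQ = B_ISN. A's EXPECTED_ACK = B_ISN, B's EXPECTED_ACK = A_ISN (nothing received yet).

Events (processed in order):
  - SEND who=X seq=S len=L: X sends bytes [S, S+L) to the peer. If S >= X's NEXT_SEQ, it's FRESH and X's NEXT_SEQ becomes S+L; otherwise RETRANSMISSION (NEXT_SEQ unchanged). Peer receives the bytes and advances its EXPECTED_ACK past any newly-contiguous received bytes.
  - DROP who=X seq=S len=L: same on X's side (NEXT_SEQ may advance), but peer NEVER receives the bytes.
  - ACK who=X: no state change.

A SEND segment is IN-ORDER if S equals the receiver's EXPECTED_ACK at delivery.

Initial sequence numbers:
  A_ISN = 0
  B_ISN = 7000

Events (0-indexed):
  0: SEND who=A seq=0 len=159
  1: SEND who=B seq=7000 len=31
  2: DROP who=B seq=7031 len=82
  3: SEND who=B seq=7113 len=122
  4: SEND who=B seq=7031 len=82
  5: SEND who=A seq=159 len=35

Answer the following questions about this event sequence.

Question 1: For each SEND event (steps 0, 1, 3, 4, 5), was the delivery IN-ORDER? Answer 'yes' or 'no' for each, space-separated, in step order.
Answer: yes yes no yes yes

Derivation:
Step 0: SEND seq=0 -> in-order
Step 1: SEND seq=7000 -> in-order
Step 3: SEND seq=7113 -> out-of-order
Step 4: SEND seq=7031 -> in-order
Step 5: SEND seq=159 -> in-order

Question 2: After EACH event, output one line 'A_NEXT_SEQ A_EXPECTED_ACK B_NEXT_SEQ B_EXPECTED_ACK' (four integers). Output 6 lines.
159 7000 7000 159
159 7031 7031 159
159 7031 7113 159
159 7031 7235 159
159 7235 7235 159
194 7235 7235 194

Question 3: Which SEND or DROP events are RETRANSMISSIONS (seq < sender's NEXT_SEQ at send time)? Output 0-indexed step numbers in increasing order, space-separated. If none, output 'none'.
Step 0: SEND seq=0 -> fresh
Step 1: SEND seq=7000 -> fresh
Step 2: DROP seq=7031 -> fresh
Step 3: SEND seq=7113 -> fresh
Step 4: SEND seq=7031 -> retransmit
Step 5: SEND seq=159 -> fresh

Answer: 4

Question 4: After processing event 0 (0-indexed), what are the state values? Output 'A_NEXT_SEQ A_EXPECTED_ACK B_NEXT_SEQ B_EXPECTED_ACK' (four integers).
After event 0: A_seq=159 A_ack=7000 B_seq=7000 B_ack=159

159 7000 7000 159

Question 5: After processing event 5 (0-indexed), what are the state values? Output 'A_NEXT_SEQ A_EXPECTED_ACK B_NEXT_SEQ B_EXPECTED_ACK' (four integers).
After event 0: A_seq=159 A_ack=7000 B_seq=7000 B_ack=159
After event 1: A_seq=159 A_ack=7031 B_seq=7031 B_ack=159
After event 2: A_seq=159 A_ack=7031 B_seq=7113 B_ack=159
After event 3: A_seq=159 A_ack=7031 B_seq=7235 B_ack=159
After event 4: A_seq=159 A_ack=7235 B_seq=7235 B_ack=159
After event 5: A_seq=194 A_ack=7235 B_seq=7235 B_ack=194

194 7235 7235 194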